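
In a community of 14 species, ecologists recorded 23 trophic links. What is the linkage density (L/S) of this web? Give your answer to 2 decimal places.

There are L = 23 links among S = 14 species.
L/S = 23/14 = 1.6429 ≈ 1.64.

L/S = 1.64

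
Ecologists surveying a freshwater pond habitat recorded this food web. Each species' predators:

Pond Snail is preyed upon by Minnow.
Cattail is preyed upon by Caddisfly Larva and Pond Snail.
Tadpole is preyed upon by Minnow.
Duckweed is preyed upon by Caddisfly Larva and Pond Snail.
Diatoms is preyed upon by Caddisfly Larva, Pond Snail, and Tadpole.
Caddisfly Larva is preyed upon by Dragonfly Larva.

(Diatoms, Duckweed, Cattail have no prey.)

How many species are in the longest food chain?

One longest chain: Diatoms → Caddisfly Larva → Dragonfly Larva.
It has 3 species and 2 links.

3 species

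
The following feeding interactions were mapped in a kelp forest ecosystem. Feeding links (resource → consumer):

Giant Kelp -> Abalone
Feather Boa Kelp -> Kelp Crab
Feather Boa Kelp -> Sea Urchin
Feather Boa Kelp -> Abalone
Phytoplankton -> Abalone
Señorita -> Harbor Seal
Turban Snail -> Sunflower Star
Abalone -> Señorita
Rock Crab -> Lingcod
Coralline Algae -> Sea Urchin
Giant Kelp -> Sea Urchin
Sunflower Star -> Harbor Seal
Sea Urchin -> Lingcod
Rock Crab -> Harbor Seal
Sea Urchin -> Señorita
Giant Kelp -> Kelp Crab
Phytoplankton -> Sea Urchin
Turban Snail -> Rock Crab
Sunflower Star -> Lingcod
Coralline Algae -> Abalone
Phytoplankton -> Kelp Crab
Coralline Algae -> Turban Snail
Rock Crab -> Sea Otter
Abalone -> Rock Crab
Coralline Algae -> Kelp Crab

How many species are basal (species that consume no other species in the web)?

Basal species (no prey listed): Phytoplankton, Giant Kelp, Coralline Algae, Feather Boa Kelp.
Count: 4.

4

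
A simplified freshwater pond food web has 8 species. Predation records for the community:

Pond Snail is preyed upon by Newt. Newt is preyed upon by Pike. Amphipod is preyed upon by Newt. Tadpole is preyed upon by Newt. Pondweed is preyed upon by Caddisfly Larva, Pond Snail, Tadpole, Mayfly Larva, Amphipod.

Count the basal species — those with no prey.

Basal species (no prey listed): Pondweed.
Count: 1.

1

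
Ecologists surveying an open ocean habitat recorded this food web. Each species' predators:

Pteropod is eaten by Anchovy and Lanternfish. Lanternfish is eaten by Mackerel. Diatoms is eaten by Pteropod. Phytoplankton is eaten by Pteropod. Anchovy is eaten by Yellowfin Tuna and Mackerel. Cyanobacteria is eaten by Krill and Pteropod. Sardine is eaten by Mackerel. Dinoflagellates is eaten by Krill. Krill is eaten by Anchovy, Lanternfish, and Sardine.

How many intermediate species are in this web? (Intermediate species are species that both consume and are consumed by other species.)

Intermediate species (has both prey and predators): Krill, Pteropod, Anchovy, Lanternfish, Sardine.
Count: 5.

5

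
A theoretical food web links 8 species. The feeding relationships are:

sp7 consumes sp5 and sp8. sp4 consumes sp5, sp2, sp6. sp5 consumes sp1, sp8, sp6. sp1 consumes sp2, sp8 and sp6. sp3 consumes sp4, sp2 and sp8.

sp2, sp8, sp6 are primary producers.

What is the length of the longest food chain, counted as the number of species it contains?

5 species

One longest chain: sp2 → sp1 → sp5 → sp4 → sp3.
It has 5 species and 4 links.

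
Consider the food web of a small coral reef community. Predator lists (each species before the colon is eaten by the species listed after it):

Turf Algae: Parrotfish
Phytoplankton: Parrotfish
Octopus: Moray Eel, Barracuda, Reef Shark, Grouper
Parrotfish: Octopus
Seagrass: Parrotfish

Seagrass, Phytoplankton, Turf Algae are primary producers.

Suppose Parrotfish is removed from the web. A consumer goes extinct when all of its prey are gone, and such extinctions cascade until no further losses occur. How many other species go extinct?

Remove Parrotfish.
Round 1: Octopus (all prey gone) → extinct.
Round 2: Moray Eel (all prey gone), Barracuda (all prey gone), Reef Shark (all prey gone), Grouper (all prey gone) → extinct.
No further losses. Total secondary extinctions: 5.

5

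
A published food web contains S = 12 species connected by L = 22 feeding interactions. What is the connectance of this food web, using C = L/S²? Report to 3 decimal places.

The web has S = 12 species and L = 22 feeding links.
C = L / S² = 22 / 144 = 0.1528 ≈ 0.153.

C = 0.153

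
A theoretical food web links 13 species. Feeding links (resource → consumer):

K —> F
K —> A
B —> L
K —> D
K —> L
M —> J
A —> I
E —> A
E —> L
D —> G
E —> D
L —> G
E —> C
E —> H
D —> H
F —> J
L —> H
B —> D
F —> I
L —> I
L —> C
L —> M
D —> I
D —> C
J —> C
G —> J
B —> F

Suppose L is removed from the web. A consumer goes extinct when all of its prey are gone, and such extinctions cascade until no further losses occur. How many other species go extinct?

1

Remove L.
Round 1: M (all prey gone) → extinct.
No further losses. Total secondary extinctions: 1.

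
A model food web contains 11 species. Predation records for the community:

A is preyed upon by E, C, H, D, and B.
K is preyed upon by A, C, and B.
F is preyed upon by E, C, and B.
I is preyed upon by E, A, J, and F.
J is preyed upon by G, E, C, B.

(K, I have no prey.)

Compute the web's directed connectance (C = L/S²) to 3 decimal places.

The web has S = 11 species and L = 19 feeding links.
C = L / S² = 19 / 121 = 0.1570 ≈ 0.157.

C = 0.157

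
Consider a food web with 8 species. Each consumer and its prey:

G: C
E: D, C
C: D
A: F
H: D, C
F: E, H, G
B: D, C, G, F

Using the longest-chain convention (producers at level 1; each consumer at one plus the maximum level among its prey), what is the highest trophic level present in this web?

5

Producers (level 1): D.
D → C → E → F → A gives A level 5.
No species has a prey at level 5, so no species reaches level 6.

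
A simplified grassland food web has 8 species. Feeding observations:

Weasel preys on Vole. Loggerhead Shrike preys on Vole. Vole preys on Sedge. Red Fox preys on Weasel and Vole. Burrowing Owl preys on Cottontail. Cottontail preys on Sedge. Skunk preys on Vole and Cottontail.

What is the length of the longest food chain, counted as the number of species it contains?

One longest chain: Sedge → Vole → Weasel → Red Fox.
It has 4 species and 3 links.

4 species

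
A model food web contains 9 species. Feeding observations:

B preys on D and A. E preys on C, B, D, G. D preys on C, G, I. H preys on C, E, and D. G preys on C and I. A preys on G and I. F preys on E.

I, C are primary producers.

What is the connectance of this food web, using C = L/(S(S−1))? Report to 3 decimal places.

The web has S = 9 species and L = 17 feeding links.
C = L / (S(S−1)) = 17 / 72 = 0.2361 ≈ 0.236.

C = 0.236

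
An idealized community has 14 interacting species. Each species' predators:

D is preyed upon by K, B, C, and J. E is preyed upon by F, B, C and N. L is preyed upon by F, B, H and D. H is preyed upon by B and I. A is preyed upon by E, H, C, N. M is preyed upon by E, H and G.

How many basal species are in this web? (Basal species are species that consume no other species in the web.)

Basal species (no prey listed): A, M, L.
Count: 3.

3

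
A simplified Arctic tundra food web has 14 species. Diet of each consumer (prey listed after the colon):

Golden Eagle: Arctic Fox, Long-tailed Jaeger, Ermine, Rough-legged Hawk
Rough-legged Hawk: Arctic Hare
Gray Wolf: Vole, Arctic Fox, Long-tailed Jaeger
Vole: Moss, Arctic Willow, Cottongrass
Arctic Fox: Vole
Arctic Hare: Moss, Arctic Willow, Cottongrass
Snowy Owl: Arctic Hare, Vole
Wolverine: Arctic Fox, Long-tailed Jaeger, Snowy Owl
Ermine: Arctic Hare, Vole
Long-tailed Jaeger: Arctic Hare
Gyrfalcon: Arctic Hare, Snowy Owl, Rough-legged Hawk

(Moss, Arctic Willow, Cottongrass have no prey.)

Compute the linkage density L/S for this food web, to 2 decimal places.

There are L = 26 links among S = 14 species.
L/S = 26/14 = 1.8571 ≈ 1.86.

L/S = 1.86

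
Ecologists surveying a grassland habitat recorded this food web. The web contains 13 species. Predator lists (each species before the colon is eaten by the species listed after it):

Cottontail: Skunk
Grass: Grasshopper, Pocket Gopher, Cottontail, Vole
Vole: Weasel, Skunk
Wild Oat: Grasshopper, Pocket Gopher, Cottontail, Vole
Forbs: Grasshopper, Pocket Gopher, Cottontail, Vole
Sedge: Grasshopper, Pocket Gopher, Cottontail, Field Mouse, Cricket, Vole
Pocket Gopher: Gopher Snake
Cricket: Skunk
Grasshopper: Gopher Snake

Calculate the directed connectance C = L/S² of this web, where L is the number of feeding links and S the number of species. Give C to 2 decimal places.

The web has S = 13 species and L = 24 feeding links.
C = L / S² = 24 / 169 = 0.1420 ≈ 0.14.

C = 0.14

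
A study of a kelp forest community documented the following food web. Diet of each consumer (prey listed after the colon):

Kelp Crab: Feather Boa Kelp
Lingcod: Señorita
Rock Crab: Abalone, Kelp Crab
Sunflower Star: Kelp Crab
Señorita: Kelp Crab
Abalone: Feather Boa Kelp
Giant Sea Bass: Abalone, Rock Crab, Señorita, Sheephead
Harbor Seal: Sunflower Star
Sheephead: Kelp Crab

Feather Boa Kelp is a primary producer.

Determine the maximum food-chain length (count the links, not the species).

3 links

One longest chain: Feather Boa Kelp → Kelp Crab → Sunflower Star → Harbor Seal.
It has 4 species and 3 links.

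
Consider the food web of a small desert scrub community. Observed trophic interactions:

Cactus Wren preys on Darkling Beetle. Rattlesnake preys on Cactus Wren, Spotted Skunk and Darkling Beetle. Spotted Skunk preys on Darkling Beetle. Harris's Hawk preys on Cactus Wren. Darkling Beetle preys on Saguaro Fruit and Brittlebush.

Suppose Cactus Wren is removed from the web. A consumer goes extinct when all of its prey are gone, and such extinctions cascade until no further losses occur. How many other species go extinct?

Remove Cactus Wren.
Round 1: Harris's Hawk (all prey gone) → extinct.
No further losses. Total secondary extinctions: 1.

1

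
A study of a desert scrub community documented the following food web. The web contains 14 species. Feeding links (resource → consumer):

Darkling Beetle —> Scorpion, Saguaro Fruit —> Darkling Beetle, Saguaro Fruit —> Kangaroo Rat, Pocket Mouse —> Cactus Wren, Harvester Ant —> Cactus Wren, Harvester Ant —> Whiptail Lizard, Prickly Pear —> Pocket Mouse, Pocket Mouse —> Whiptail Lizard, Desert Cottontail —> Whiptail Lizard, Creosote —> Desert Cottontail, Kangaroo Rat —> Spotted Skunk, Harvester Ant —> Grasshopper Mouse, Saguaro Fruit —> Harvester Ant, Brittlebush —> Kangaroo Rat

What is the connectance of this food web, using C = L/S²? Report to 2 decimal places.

The web has S = 14 species and L = 14 feeding links.
C = L / S² = 14 / 196 = 0.0714 ≈ 0.07.

C = 0.07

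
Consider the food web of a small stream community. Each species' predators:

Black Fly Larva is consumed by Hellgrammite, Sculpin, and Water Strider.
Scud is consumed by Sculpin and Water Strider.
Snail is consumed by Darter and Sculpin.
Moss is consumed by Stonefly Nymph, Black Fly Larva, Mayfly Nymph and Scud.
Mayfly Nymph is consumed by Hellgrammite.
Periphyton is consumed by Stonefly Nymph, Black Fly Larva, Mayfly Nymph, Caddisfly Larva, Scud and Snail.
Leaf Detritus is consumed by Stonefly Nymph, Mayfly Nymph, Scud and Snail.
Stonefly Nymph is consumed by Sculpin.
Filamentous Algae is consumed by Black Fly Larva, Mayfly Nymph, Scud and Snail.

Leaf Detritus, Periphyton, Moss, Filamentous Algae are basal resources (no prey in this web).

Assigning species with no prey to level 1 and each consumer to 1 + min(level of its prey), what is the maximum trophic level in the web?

3

Basal resources (level 1): Leaf Detritus, Periphyton, Moss, Filamentous Algae.
Following each consumer down to its lowest-level prey: Leaf Detritus → Snail → Darter (levels 1 through 3).
All prey of Darter (Snail 2) are at level 2 or above, so Darter is at level 1 + 2 = 3.
Every consumer has at least one prey at level 2 or below, so none exceeds level 3.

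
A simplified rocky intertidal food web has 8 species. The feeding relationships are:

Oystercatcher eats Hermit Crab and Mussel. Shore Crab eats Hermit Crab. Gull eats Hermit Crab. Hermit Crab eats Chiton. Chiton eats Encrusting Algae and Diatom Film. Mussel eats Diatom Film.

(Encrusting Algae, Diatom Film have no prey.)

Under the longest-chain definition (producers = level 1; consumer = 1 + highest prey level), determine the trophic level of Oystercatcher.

Trophic level 4

Encrusting Algae is a producer → level 1.
Chiton eats Encrusting Algae (level 1); other prey at levels: Diatom Film 1 → level 2.
Hermit Crab eats Chiton → level 3.
Oystercatcher eats Hermit Crab (level 3); other prey at levels: Mussel 2 → level 4.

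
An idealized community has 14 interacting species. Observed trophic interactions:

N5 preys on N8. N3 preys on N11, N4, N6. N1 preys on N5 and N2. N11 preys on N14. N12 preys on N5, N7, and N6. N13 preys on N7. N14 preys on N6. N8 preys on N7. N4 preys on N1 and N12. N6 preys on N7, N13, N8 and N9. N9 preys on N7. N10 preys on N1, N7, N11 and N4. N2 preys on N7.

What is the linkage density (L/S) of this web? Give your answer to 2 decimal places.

There are L = 25 links among S = 14 species.
L/S = 25/14 = 1.7857 ≈ 1.79.

L/S = 1.79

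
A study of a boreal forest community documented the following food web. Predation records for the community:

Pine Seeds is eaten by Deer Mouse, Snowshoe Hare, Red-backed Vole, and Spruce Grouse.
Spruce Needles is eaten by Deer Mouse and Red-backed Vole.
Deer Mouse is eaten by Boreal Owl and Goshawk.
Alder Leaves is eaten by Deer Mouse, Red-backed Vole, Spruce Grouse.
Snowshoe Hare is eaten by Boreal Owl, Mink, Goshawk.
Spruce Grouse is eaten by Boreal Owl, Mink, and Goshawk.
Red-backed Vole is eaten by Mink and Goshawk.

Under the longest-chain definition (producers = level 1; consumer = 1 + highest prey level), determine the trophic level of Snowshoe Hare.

Pine Seeds is a producer → level 1.
Snowshoe Hare eats Pine Seeds → level 2.

Trophic level 2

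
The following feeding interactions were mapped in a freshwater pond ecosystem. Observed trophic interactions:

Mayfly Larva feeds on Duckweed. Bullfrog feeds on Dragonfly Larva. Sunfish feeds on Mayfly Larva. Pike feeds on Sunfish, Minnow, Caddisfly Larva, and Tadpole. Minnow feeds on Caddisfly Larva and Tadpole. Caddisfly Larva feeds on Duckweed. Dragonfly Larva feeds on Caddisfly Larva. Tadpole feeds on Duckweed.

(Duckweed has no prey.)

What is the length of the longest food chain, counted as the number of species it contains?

4 species

One longest chain: Duckweed → Caddisfly Larva → Dragonfly Larva → Bullfrog.
It has 4 species and 3 links.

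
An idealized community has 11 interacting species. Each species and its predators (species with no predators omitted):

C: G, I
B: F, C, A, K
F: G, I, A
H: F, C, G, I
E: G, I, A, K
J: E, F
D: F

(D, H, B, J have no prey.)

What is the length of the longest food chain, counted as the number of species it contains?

One longest chain: J → E → G.
It has 3 species and 2 links.

3 species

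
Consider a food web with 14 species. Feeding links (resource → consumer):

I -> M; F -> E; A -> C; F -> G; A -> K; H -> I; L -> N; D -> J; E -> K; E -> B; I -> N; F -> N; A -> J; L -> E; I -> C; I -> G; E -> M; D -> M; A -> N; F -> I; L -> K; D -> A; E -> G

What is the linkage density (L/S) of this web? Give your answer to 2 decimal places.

There are L = 23 links among S = 14 species.
L/S = 23/14 = 1.6429 ≈ 1.64.

L/S = 1.64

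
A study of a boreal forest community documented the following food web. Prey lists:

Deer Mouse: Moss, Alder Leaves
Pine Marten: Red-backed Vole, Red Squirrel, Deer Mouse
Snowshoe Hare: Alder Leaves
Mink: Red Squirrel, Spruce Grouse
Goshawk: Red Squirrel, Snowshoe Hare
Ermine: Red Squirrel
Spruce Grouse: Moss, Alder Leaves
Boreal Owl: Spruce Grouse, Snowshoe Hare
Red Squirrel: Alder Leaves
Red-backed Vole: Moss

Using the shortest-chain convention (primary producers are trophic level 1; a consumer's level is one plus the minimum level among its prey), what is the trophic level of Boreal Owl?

Moss is a producer → level 1.
Spruce Grouse eats Moss → level 2.
Boreal Owl eats Spruce Grouse → level 3.
No prey of Boreal Owl is below level 2, so 3 is the minimum.

Trophic level 3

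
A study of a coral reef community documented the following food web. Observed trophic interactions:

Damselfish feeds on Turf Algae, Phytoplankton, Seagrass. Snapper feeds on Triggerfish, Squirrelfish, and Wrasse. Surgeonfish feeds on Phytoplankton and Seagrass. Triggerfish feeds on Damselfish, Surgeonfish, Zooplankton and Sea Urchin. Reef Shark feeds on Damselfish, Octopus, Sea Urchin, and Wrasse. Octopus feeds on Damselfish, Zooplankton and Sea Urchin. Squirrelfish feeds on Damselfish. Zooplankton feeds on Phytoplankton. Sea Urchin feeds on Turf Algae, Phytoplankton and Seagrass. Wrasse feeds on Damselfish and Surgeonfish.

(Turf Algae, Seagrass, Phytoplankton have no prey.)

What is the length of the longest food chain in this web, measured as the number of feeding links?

One longest chain: Seagrass → Surgeonfish → Triggerfish → Snapper.
It has 4 species and 3 links.

3 links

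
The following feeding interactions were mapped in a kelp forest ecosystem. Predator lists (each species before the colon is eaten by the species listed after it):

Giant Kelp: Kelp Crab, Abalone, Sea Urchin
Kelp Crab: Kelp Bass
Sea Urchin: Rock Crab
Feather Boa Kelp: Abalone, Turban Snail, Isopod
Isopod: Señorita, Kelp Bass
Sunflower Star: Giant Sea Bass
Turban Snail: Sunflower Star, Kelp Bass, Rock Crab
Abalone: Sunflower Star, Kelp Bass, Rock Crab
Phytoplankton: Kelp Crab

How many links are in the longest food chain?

3 links

One longest chain: Giant Kelp → Abalone → Sunflower Star → Giant Sea Bass.
It has 4 species and 3 links.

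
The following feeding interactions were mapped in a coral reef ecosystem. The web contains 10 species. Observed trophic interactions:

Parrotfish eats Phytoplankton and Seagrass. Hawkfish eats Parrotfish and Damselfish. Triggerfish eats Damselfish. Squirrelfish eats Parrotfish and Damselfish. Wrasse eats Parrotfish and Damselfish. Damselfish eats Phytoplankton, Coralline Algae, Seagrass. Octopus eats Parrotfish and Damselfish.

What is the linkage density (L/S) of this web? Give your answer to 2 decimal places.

L/S = 1.40

There are L = 14 links among S = 10 species.
L/S = 14/10 = 1.4000 ≈ 1.40.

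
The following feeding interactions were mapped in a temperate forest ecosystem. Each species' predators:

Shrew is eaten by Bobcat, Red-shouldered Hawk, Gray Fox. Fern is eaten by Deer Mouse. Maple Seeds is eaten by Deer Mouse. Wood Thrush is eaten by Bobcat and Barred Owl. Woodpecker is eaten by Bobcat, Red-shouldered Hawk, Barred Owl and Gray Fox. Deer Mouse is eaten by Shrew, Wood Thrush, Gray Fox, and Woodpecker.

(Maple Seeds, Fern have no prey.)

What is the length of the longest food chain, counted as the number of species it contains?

One longest chain: Maple Seeds → Deer Mouse → Wood Thrush → Barred Owl.
It has 4 species and 3 links.

4 species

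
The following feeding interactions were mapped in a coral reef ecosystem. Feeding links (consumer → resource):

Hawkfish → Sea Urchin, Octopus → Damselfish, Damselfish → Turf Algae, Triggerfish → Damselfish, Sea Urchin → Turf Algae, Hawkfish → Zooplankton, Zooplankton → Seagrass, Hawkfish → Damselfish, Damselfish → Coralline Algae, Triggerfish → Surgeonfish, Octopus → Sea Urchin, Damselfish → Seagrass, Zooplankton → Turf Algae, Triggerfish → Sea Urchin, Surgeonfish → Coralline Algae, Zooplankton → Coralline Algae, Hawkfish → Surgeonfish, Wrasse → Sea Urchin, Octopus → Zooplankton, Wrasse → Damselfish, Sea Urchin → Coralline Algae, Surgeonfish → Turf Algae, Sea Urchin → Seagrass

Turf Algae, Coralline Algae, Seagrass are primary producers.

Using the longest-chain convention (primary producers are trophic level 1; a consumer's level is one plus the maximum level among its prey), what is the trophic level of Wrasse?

Turf Algae is a producer → level 1.
Damselfish eats Turf Algae (level 1); other prey at levels: Coralline Algae 1, Seagrass 1 → level 2.
Wrasse eats Damselfish (level 2); other prey at levels: Sea Urchin 2 → level 3.

Trophic level 3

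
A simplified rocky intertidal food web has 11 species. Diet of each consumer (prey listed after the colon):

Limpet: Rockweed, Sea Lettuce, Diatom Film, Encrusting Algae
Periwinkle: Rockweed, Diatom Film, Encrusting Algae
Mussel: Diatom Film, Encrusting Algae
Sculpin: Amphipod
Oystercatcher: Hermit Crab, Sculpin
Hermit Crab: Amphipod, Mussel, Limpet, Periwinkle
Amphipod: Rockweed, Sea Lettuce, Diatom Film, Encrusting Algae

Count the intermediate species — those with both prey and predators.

6

Intermediate species (has both prey and predators): Amphipod, Mussel, Limpet, Periwinkle, Hermit Crab, Sculpin.
Count: 6.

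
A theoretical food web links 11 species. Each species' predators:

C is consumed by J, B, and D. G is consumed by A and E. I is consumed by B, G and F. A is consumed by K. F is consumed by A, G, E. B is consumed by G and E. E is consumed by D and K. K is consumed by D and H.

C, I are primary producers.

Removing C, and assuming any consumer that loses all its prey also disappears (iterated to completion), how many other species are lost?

Remove C.
Round 1: J (all prey gone) → extinct.
No further losses. Total secondary extinctions: 1.

1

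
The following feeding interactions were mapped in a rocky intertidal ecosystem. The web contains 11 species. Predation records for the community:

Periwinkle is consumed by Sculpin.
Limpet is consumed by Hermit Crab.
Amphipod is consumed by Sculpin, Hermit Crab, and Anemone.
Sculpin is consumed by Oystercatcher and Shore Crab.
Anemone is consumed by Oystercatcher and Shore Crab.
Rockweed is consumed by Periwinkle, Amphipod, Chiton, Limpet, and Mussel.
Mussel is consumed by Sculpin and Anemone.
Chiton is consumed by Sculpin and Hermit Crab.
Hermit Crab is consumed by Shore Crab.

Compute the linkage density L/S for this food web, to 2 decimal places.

L/S = 1.73

There are L = 19 links among S = 11 species.
L/S = 19/11 = 1.7273 ≈ 1.73.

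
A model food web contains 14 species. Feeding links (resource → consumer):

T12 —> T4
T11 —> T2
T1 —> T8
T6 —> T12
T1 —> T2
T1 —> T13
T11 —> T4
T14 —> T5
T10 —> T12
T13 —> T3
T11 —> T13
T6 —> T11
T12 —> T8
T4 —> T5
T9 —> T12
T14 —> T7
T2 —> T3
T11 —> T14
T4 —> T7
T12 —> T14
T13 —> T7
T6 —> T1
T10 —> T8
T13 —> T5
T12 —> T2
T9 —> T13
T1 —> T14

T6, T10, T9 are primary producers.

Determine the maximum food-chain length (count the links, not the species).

3 links

One longest chain: T6 → T12 → T4 → T7.
It has 4 species and 3 links.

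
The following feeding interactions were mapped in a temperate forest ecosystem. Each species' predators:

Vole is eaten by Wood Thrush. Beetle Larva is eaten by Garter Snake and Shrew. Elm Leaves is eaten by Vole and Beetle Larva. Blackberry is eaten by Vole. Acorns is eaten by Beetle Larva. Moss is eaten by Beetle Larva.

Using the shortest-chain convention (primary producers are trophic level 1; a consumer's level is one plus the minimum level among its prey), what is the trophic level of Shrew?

Trophic level 3

Acorns is a producer → level 1.
Beetle Larva eats Acorns → level 2.
Shrew eats Beetle Larva → level 3.
No prey of Shrew is below level 2, so 3 is the minimum.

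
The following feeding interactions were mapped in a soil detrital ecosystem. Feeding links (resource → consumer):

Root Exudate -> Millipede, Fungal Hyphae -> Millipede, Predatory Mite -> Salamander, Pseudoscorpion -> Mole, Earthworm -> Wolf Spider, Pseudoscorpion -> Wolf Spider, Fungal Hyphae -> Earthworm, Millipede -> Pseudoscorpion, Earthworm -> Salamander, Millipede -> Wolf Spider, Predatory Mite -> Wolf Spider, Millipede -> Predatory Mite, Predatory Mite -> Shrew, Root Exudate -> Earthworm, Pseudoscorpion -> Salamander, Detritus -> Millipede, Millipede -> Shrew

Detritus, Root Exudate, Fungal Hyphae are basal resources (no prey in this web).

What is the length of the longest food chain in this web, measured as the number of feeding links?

One longest chain: Detritus → Millipede → Predatory Mite → Shrew.
It has 4 species and 3 links.

3 links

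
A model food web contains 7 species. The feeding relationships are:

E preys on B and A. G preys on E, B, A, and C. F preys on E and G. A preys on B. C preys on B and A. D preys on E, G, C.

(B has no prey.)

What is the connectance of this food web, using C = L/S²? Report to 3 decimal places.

C = 0.286

The web has S = 7 species and L = 14 feeding links.
C = L / S² = 14 / 49 = 0.2857 ≈ 0.286.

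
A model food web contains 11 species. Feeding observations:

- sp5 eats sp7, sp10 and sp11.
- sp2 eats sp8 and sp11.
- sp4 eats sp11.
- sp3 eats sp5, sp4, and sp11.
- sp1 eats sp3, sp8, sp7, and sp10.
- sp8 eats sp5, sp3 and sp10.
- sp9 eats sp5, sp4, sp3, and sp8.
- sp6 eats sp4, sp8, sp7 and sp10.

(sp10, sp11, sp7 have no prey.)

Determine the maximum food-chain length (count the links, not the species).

One longest chain: sp11 → sp4 → sp3 → sp8 → sp6.
It has 5 species and 4 links.

4 links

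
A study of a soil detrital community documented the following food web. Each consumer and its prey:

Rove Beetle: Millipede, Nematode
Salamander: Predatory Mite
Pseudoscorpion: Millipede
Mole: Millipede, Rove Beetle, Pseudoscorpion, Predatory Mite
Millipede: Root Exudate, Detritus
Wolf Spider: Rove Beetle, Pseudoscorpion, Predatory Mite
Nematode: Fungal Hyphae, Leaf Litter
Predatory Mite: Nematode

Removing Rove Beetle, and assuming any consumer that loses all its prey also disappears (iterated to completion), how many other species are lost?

0

Remove Rove Beetle.
Every predator of it retains at least one other prey: Mole still has Millipede, Pseudoscorpion, Predatory Mite; Wolf Spider still has Pseudoscorpion, Predatory Mite.
No consumer loses all prey, so no secondary extinctions occur.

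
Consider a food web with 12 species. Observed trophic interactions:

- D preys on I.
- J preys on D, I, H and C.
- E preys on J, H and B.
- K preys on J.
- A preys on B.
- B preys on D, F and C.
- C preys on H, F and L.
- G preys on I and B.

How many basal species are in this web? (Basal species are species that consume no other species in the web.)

4

Basal species (no prey listed): H, I, F, L.
Count: 4.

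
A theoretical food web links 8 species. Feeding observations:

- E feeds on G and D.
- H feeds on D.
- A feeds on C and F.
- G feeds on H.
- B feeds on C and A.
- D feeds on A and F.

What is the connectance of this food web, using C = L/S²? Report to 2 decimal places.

The web has S = 8 species and L = 10 feeding links.
C = L / S² = 10 / 64 = 0.1562 ≈ 0.16.

C = 0.16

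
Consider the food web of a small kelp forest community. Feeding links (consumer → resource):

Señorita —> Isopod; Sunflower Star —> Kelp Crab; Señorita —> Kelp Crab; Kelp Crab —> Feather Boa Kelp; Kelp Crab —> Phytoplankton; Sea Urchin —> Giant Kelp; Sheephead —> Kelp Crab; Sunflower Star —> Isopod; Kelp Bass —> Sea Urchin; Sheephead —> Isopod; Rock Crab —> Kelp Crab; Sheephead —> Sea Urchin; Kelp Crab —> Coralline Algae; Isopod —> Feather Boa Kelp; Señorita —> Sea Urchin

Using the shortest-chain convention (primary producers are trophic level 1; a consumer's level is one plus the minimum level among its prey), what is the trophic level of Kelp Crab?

Phytoplankton is a producer → level 1.
Kelp Crab eats Phytoplankton → level 2.

Trophic level 2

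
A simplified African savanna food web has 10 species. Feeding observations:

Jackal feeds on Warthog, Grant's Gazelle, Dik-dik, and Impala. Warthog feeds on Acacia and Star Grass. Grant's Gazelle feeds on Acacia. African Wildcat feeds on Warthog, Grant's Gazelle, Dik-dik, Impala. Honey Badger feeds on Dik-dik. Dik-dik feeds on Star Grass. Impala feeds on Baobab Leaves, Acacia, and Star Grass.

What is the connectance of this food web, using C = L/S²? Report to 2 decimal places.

C = 0.16

The web has S = 10 species and L = 16 feeding links.
C = L / S² = 16 / 100 = 0.1600 ≈ 0.16.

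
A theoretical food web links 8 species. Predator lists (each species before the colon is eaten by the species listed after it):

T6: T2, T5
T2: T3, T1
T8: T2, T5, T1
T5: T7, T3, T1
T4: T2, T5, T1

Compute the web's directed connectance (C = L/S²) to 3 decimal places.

The web has S = 8 species and L = 13 feeding links.
C = L / S² = 13 / 64 = 0.2031 ≈ 0.203.

C = 0.203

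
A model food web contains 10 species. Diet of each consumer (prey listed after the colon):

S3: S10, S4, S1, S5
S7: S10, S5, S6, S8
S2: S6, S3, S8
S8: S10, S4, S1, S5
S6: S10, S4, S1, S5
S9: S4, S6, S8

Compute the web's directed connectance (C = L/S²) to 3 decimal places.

C = 0.220

The web has S = 10 species and L = 22 feeding links.
C = L / S² = 22 / 100 = 0.2200 ≈ 0.220.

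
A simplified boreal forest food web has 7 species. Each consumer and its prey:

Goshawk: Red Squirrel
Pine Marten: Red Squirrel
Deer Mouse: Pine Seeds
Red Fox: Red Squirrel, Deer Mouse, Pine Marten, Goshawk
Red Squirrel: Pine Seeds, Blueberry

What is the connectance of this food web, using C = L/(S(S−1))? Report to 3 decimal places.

The web has S = 7 species and L = 9 feeding links.
C = L / (S(S−1)) = 9 / 42 = 0.2143 ≈ 0.214.

C = 0.214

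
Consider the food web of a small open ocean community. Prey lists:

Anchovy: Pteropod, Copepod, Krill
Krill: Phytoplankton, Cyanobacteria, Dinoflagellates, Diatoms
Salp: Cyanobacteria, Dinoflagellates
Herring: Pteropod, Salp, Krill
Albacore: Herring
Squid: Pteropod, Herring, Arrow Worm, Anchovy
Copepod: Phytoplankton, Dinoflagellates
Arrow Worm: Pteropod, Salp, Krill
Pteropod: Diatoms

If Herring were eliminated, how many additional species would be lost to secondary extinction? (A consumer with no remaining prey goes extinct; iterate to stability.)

Remove Herring.
Round 1: Albacore (all prey gone) → extinct.
No further losses. Total secondary extinctions: 1.

1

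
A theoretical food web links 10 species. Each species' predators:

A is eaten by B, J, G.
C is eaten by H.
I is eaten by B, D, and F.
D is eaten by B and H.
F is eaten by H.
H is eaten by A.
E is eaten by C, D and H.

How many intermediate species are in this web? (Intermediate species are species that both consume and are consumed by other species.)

Intermediate species (has both prey and predators): F, C, D, H, A.
Count: 5.

5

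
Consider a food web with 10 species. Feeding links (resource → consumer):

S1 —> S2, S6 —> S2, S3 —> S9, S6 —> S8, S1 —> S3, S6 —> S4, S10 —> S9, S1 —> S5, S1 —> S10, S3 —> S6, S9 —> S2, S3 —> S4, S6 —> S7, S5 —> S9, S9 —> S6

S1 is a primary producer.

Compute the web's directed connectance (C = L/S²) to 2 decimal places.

The web has S = 10 species and L = 15 feeding links.
C = L / S² = 15 / 100 = 0.1500 ≈ 0.15.

C = 0.15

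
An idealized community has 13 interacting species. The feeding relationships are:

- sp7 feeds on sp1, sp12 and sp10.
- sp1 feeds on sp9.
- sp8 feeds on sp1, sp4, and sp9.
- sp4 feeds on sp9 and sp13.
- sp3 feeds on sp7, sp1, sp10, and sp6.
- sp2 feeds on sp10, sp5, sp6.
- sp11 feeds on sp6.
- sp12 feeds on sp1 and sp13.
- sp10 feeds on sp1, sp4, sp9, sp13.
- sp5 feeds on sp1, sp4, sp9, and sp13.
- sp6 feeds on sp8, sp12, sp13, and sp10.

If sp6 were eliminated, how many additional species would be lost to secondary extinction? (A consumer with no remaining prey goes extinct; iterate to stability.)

Remove sp6.
Round 1: sp11 (all prey gone) → extinct.
No further losses. Total secondary extinctions: 1.

1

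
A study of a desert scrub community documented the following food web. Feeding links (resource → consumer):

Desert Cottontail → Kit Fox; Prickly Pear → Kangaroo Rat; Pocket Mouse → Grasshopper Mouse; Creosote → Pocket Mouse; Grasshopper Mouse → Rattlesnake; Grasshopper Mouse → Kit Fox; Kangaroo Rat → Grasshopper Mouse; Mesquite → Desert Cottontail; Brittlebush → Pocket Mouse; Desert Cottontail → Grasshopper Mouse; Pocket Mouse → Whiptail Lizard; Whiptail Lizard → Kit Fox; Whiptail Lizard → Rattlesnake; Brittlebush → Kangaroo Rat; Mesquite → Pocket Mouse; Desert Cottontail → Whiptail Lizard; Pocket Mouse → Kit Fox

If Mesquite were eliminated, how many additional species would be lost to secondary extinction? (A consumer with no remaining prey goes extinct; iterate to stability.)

1

Remove Mesquite.
Round 1: Desert Cottontail (all prey gone) → extinct.
No further losses. Total secondary extinctions: 1.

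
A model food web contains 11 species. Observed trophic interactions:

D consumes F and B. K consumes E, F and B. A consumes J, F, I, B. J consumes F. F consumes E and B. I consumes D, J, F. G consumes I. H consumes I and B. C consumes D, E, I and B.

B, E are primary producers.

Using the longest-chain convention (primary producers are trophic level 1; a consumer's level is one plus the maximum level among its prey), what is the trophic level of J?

Trophic level 3

B is a producer → level 1.
F eats B (level 1); other prey at levels: E 1 → level 2.
J eats F → level 3.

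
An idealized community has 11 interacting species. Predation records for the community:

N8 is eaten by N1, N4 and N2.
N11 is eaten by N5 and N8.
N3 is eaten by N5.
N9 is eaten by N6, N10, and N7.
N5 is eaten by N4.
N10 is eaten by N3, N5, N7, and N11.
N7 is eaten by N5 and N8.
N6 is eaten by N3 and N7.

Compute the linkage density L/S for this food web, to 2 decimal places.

L/S = 1.64

There are L = 18 links among S = 11 species.
L/S = 18/11 = 1.6364 ≈ 1.64.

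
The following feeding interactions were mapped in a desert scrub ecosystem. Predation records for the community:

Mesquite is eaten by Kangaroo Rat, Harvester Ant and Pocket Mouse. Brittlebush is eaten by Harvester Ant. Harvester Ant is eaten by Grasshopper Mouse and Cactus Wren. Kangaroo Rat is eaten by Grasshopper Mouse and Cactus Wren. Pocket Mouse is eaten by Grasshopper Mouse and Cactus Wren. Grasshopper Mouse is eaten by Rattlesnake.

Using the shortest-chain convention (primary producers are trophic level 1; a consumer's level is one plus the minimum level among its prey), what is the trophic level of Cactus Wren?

Trophic level 3

Mesquite is a producer → level 1.
Harvester Ant eats Mesquite → level 2.
Cactus Wren eats Harvester Ant → level 3.
No prey of Cactus Wren is below level 2, so 3 is the minimum.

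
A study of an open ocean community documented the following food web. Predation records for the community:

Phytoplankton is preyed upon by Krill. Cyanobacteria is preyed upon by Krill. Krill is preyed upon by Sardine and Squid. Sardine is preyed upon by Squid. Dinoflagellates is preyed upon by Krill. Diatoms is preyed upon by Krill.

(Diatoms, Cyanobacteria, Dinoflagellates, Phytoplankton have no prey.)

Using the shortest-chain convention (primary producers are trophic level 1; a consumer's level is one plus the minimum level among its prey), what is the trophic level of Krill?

Trophic level 2

Diatoms is a producer → level 1.
Krill eats Diatoms → level 2.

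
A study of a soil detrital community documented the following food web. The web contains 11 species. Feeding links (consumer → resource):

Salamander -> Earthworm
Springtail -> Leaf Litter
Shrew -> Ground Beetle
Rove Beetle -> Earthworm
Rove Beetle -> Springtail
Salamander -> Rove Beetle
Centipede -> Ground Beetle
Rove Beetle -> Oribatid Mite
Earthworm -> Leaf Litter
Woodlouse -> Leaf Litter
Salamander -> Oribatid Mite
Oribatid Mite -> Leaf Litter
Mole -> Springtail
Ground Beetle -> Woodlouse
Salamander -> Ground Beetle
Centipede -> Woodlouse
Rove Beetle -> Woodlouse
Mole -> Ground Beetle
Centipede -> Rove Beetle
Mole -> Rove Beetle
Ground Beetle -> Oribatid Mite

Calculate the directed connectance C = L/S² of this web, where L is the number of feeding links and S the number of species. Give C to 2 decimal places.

The web has S = 11 species and L = 21 feeding links.
C = L / S² = 21 / 121 = 0.1736 ≈ 0.17.

C = 0.17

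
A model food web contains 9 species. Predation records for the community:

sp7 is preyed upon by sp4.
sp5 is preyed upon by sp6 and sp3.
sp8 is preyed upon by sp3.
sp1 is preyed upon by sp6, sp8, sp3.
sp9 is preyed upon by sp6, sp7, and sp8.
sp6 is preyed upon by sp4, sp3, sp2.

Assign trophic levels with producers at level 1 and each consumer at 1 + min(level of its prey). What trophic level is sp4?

sp5 is a producer → level 1.
sp6 eats sp5 → level 2.
sp4 eats sp6 → level 3.
No prey of sp4 is below level 2, so 3 is the minimum.

Trophic level 3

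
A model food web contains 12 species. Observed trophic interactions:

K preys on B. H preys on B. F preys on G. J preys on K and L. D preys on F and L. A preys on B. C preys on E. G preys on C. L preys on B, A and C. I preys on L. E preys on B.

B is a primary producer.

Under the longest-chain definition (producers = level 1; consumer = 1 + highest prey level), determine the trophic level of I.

Trophic level 5

B is a producer → level 1.
E eats B → level 2.
C eats E → level 3.
L eats C (level 3); other prey at levels: B 1, A 2 → level 4.
I eats L → level 5.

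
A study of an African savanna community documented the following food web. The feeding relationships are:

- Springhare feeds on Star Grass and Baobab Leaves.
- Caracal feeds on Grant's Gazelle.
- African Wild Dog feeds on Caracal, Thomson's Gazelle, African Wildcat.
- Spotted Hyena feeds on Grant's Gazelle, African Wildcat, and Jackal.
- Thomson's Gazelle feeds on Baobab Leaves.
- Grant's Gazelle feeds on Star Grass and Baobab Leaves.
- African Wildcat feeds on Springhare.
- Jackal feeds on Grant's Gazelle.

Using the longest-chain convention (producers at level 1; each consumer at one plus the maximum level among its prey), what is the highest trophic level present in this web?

Producers (level 1): Star Grass, Baobab Leaves.
Star Grass → Grant's Gazelle → Caracal → African Wild Dog gives African Wild Dog level 4.
No species has a prey at level 4, so no species reaches level 5.

4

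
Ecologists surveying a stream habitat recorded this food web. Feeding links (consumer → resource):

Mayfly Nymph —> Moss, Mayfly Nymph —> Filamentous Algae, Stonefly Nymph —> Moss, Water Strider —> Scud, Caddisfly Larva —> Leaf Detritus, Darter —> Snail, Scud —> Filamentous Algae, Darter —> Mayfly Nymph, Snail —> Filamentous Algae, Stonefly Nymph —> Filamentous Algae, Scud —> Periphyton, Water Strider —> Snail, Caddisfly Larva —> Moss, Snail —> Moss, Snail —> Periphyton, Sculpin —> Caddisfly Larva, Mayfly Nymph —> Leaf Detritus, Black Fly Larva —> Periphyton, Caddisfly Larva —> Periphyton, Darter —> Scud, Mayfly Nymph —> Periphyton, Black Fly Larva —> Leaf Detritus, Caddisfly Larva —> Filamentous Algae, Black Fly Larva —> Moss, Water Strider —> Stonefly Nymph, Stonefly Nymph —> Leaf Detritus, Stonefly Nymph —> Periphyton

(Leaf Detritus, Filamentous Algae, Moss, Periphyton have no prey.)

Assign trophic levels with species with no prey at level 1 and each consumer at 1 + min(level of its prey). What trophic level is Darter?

Leaf Detritus has no prey (basal) → level 1.
Mayfly Nymph eats Leaf Detritus → level 2.
Darter eats Mayfly Nymph → level 3.
No prey of Darter is below level 2, so 3 is the minimum.

Trophic level 3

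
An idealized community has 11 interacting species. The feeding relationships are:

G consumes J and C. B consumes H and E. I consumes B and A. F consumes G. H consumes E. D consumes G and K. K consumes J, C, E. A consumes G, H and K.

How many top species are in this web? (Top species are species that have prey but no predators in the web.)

3

Top species (has prey, but nothing eats it): D, F, I.
Count: 3.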